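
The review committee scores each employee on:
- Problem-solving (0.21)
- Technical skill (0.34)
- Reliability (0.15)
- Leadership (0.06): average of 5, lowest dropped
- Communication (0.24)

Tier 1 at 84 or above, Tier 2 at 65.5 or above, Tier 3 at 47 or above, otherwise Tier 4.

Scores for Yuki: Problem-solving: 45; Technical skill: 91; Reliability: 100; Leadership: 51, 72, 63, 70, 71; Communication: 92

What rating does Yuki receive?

Tier 2

Leadership: drop 51 → average of remaining 4 = 276/4 = 69
Weighted total:
  Problem-solving 45 × 0.21 = 9.45
  Technical skill 91 × 0.34 = 30.94
  Reliability 100 × 0.15 = 15
  Leadership 69 × 0.06 = 4.14
  Communication 92 × 0.24 = 22.08
Sum = 81.61
81.61 is ≥ 65.5 and < 84 → Tier 2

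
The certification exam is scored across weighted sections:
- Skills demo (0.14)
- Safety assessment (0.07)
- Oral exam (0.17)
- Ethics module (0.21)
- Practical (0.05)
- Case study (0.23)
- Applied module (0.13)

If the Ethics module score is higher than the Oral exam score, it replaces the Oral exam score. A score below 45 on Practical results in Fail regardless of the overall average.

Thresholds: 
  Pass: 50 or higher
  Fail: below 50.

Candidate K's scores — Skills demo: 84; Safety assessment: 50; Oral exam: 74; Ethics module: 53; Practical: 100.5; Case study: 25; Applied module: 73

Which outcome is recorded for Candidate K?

Pass

Ethics module (53) ≤ Oral exam (74), so Oral exam stays at 74.
Practical score 100.5 ≥ 45: minimum met.
Weighted total:
  Skills demo 84 × 0.14 = 11.76
  Safety assessment 50 × 0.07 = 3.5
  Oral exam 74 × 0.17 = 12.58
  Ethics module 53 × 0.21 = 11.13
  Practical 100.5 × 0.05 = 5.025
  Case study 25 × 0.23 = 5.75
  Applied module 73 × 0.13 = 9.49
Sum = 59.235
59.235 ≥ 50 → Pass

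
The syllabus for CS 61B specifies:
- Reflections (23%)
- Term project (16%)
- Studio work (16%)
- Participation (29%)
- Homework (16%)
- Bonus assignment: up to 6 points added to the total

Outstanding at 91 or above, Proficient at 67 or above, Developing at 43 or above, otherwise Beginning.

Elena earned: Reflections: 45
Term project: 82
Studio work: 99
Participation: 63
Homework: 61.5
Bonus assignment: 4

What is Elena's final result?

Weighted total:
  Reflections 45 × 0.23 = 10.35
  Term project 82 × 0.16 = 13.12
  Studio work 99 × 0.16 = 15.84
  Participation 63 × 0.29 = 18.27
  Homework 61.5 × 0.16 = 9.84
Sum = 67.42
Bonus assignment: 67.42 + 4 = 71.42
71.42 is ≥ 67 and < 91 → Proficient

Proficient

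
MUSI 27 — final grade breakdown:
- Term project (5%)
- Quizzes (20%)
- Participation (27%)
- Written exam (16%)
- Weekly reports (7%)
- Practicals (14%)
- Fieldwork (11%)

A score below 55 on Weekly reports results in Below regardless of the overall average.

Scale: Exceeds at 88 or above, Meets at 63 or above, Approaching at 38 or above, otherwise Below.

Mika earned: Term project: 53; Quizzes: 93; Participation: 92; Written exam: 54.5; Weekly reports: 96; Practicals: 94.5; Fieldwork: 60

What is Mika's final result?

Meets

Weekly reports score 96 ≥ 55: minimum met.
Weighted total:
  Term project 53 × 0.05 = 2.65
  Quizzes 93 × 0.2 = 18.6
  Participation 92 × 0.27 = 24.84
  Written exam 54.5 × 0.16 = 8.72
  Weekly reports 96 × 0.07 = 6.72
  Practicals 94.5 × 0.14 = 13.23
  Fieldwork 60 × 0.11 = 6.6
Sum = 81.36
81.36 is ≥ 63 and < 88 → Meets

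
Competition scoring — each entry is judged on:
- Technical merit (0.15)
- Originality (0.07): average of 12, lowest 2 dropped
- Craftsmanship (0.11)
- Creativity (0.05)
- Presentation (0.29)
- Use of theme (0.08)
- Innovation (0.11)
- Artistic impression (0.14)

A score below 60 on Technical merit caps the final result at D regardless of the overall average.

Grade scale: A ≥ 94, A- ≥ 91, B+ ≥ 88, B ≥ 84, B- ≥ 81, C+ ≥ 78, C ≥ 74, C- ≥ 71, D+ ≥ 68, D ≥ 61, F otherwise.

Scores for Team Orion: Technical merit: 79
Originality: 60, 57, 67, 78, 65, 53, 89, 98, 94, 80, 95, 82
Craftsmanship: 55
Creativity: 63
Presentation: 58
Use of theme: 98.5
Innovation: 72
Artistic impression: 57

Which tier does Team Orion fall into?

D

Originality: drop 53, 57 → average of remaining 10 = 808/10 = 80.8
Technical merit score 79 ≥ 60: minimum met.
Weighted total:
  Technical merit 79 × 0.15 = 11.85
  Originality 80.8 × 0.07 = 5.656
  Craftsmanship 55 × 0.11 = 6.05
  Creativity 63 × 0.05 = 3.15
  Presentation 58 × 0.29 = 16.82
  Use of theme 98.5 × 0.08 = 7.88
  Innovation 72 × 0.11 = 7.92
  Artistic impression 57 × 0.14 = 7.98
Sum = 67.306
67.306 is ≥ 61 and < 68 → D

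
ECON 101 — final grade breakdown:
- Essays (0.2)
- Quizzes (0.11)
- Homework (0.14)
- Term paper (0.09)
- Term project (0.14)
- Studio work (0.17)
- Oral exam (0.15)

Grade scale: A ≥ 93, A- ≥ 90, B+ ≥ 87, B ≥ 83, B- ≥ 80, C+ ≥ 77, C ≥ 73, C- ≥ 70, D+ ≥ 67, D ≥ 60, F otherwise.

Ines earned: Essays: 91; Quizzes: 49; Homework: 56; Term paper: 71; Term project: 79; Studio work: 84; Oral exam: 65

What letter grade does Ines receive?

Weighted total:
  Essays 91 × 0.2 = 18.2
  Quizzes 49 × 0.11 = 5.39
  Homework 56 × 0.14 = 7.84
  Term paper 71 × 0.09 = 6.39
  Term project 79 × 0.14 = 11.06
  Studio work 84 × 0.17 = 14.28
  Oral exam 65 × 0.15 = 9.75
Sum = 72.91
72.91 is ≥ 70 and < 73 → C-

C-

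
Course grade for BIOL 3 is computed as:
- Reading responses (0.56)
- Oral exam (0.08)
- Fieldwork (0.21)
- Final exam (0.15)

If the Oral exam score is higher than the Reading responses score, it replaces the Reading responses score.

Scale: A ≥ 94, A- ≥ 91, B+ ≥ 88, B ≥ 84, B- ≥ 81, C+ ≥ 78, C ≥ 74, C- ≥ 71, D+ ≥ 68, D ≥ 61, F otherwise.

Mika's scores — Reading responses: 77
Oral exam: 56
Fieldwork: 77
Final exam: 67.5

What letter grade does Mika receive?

C-

Oral exam (56) ≤ Reading responses (77), so Reading responses stays at 77.
Weighted total:
  Reading responses 77 × 0.56 = 43.12
  Oral exam 56 × 0.08 = 4.48
  Fieldwork 77 × 0.21 = 16.17
  Final exam 67.5 × 0.15 = 10.125
Sum = 73.895
73.895 is ≥ 71 and < 74 → C-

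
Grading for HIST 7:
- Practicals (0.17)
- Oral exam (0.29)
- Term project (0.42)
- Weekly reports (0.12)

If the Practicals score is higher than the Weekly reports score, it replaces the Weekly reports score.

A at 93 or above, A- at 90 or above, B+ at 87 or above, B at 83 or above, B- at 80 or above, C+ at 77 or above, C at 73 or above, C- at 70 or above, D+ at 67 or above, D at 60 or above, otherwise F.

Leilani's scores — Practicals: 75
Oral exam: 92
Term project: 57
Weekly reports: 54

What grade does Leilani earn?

C-

Practicals (75) > Weekly reports (54), so Weekly reports counts as 75.
Weighted total:
  Practicals 75 × 0.17 = 12.75
  Oral exam 92 × 0.29 = 26.68
  Term project 57 × 0.42 = 23.94
  Weekly reports 75 × 0.12 = 9
Sum = 72.37
72.37 is ≥ 70 and < 73 → C-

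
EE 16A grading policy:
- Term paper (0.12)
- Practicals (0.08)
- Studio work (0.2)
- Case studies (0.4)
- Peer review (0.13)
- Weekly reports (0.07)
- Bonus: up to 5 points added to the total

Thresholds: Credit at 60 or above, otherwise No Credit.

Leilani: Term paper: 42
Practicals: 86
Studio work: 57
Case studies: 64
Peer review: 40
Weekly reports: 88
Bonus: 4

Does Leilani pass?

Credit

Weighted total:
  Term paper 42 × 0.12 = 5.04
  Practicals 86 × 0.08 = 6.88
  Studio work 57 × 0.2 = 11.4
  Case studies 64 × 0.4 = 25.6
  Peer review 40 × 0.13 = 5.2
  Weekly reports 88 × 0.07 = 6.16
Sum = 60.28
Bonus: 60.28 + 4 = 64.28
64.28 ≥ 60 → Credit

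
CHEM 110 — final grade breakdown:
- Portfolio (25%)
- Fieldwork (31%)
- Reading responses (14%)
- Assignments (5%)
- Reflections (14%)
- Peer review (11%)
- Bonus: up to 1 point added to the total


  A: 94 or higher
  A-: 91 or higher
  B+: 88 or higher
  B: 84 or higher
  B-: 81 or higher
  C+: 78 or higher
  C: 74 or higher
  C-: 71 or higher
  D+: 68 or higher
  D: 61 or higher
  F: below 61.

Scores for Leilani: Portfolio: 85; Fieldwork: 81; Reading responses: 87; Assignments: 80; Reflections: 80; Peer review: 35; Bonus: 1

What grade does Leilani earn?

C+

Weighted total:
  Portfolio 85 × 0.25 = 21.25
  Fieldwork 81 × 0.31 = 25.11
  Reading responses 87 × 0.14 = 12.18
  Assignments 80 × 0.05 = 4
  Reflections 80 × 0.14 = 11.2
  Peer review 35 × 0.11 = 3.85
Sum = 77.59
Bonus: 77.59 + 1 = 78.59
78.59 is ≥ 78 and < 81 → C+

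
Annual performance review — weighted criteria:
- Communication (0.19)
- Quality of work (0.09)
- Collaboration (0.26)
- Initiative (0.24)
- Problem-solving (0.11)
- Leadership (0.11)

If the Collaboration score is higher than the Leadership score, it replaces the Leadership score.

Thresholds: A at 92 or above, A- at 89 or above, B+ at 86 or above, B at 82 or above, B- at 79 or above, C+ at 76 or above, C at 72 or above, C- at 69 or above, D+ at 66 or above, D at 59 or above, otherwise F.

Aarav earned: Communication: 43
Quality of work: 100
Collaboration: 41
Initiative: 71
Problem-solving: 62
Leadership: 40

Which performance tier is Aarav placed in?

Collaboration (41) > Leadership (40), so Leadership counts as 41.
Weighted total:
  Communication 43 × 0.19 = 8.17
  Quality of work 100 × 0.09 = 9
  Collaboration 41 × 0.26 = 10.66
  Initiative 71 × 0.24 = 17.04
  Problem-solving 62 × 0.11 = 6.82
  Leadership 41 × 0.11 = 4.51
Sum = 56.2
56.2 < 59 → F

F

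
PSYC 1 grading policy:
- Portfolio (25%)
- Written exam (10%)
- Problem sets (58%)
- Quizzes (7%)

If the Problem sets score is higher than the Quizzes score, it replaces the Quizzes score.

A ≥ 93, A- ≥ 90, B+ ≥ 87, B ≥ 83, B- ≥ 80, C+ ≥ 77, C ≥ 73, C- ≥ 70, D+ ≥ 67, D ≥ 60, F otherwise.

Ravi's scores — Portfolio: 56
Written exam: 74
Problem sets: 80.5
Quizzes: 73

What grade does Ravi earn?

C

Problem sets (80.5) > Quizzes (73), so Quizzes counts as 80.5.
Weighted total:
  Portfolio 56 × 0.25 = 14
  Written exam 74 × 0.1 = 7.4
  Problem sets 80.5 × 0.58 = 46.69
  Quizzes 80.5 × 0.07 = 5.635
Sum = 73.725
73.725 is ≥ 73 and < 77 → C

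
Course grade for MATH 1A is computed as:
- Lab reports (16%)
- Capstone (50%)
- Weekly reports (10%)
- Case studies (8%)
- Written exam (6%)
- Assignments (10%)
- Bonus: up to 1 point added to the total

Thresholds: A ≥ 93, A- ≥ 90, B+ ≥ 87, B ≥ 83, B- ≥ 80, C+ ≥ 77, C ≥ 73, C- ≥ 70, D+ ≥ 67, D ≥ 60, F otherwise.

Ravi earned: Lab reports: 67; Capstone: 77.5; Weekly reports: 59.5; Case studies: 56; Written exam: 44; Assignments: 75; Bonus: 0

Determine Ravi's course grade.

C-

Weighted total:
  Lab reports 67 × 0.16 = 10.72
  Capstone 77.5 × 0.5 = 38.75
  Weekly reports 59.5 × 0.1 = 5.95
  Case studies 56 × 0.08 = 4.48
  Written exam 44 × 0.06 = 2.64
  Assignments 75 × 0.1 = 7.5
Sum = 70.04
Bonus: 70.04 + 0 = 70.04
70.04 is ≥ 70 and < 73 → C-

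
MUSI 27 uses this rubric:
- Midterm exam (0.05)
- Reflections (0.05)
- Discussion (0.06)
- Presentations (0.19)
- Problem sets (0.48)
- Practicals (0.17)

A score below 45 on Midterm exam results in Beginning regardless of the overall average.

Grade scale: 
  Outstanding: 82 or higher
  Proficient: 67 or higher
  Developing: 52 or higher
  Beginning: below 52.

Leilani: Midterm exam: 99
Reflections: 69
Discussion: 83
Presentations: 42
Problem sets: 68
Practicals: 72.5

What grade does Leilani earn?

Developing

Midterm exam score 99 ≥ 45: minimum met.
Weighted total:
  Midterm exam 99 × 0.05 = 4.95
  Reflections 69 × 0.05 = 3.45
  Discussion 83 × 0.06 = 4.98
  Presentations 42 × 0.19 = 7.98
  Problem sets 68 × 0.48 = 32.64
  Practicals 72.5 × 0.17 = 12.325
Sum = 66.325
66.325 is ≥ 52 and < 67 → Developing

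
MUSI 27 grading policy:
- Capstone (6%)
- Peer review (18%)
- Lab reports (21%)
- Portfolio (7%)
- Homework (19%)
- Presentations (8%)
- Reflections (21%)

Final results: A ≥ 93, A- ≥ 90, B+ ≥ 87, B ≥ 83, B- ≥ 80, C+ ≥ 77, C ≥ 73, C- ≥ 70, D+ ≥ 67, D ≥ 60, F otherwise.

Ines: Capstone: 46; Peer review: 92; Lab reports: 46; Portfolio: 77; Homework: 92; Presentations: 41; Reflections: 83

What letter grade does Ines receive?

C-

Weighted total:
  Capstone 46 × 0.06 = 2.76
  Peer review 92 × 0.18 = 16.56
  Lab reports 46 × 0.21 = 9.66
  Portfolio 77 × 0.07 = 5.39
  Homework 92 × 0.19 = 17.48
  Presentations 41 × 0.08 = 3.28
  Reflections 83 × 0.21 = 17.43
Sum = 72.56
72.56 is ≥ 70 and < 73 → C-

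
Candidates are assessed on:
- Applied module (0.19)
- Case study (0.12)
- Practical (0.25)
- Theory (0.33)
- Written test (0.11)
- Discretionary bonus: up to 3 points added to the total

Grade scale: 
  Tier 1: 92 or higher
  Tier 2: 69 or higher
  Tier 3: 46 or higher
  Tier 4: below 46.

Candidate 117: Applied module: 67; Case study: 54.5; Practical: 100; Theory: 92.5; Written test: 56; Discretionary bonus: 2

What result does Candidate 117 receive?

Tier 2

Weighted total:
  Applied module 67 × 0.19 = 12.73
  Case study 54.5 × 0.12 = 6.54
  Practical 100 × 0.25 = 25
  Theory 92.5 × 0.33 = 30.525
  Written test 56 × 0.11 = 6.16
Sum = 80.955
Discretionary bonus: 80.955 + 2 = 82.955
82.955 is ≥ 69 and < 92 → Tier 2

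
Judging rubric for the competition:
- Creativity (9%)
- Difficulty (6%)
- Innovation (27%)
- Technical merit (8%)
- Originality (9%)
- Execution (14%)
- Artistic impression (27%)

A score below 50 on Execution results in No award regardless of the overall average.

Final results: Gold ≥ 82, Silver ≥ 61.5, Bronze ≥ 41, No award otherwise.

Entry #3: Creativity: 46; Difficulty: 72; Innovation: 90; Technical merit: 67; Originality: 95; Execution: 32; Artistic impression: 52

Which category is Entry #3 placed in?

No award

Execution score 32 < 50: minimum not met.
Weighted total:
  Creativity 46 × 0.09 = 4.14
  Difficulty 72 × 0.06 = 4.32
  Innovation 90 × 0.27 = 24.3
  Technical merit 67 × 0.08 = 5.36
  Originality 95 × 0.09 = 8.55
  Execution 32 × 0.14 = 4.48
  Artistic impression 52 × 0.27 = 14.04
Sum = 65.19
Because the Execution minimum was not met, the result is No award.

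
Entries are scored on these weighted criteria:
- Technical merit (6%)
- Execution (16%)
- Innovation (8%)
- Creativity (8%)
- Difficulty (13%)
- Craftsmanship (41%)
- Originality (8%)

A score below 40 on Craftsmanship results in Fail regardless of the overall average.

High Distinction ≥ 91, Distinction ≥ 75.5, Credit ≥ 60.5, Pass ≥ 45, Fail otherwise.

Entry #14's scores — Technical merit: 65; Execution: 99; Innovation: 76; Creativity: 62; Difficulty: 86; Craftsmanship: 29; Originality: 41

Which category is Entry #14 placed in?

Fail

Craftsmanship score 29 < 40: minimum not met.
Weighted total:
  Technical merit 65 × 0.06 = 3.9
  Execution 99 × 0.16 = 15.84
  Innovation 76 × 0.08 = 6.08
  Creativity 62 × 0.08 = 4.96
  Difficulty 86 × 0.13 = 11.18
  Craftsmanship 29 × 0.41 = 11.89
  Originality 41 × 0.08 = 3.28
Sum = 57.13
Because the Craftsmanship minimum was not met, the result is Fail.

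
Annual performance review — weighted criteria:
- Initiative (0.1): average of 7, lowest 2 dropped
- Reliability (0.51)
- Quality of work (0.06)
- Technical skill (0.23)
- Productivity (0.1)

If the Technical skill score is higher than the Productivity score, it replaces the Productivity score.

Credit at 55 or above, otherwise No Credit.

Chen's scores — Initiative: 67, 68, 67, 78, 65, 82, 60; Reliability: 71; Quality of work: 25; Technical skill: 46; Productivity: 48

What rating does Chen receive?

Credit

Initiative: drop 60, 65 → average of remaining 5 = 362/5 = 72.4
Technical skill (46) ≤ Productivity (48), so Productivity stays at 48.
Weighted total:
  Initiative 72.4 × 0.1 = 7.24
  Reliability 71 × 0.51 = 36.21
  Quality of work 25 × 0.06 = 1.5
  Technical skill 46 × 0.23 = 10.58
  Productivity 48 × 0.1 = 4.8
Sum = 60.33
60.33 ≥ 55 → Credit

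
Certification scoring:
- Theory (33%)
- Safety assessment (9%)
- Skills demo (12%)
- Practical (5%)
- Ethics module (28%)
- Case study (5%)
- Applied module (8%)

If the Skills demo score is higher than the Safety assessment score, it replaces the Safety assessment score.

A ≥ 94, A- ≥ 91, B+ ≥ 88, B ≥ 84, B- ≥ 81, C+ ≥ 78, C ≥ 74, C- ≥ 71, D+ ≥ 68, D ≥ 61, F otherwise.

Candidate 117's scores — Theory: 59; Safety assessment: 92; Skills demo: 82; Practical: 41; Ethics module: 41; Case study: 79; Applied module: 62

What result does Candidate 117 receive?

Skills demo (82) ≤ Safety assessment (92), so Safety assessment stays at 92.
Weighted total:
  Theory 59 × 0.33 = 19.47
  Safety assessment 92 × 0.09 = 8.28
  Skills demo 82 × 0.12 = 9.84
  Practical 41 × 0.05 = 2.05
  Ethics module 41 × 0.28 = 11.48
  Case study 79 × 0.05 = 3.95
  Applied module 62 × 0.08 = 4.96
Sum = 60.03
60.03 < 61 → F

F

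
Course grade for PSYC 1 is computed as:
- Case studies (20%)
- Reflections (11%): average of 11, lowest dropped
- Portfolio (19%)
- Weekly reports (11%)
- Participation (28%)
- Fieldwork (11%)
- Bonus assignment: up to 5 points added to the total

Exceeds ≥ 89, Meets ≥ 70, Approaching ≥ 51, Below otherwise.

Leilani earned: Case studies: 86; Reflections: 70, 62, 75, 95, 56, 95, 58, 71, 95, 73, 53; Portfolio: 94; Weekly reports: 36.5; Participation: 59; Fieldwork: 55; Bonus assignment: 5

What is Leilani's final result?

Reflections: drop 53 → average of remaining 10 = 750/10 = 75
Weighted total:
  Case studies 86 × 0.2 = 17.2
  Reflections 75 × 0.11 = 8.25
  Portfolio 94 × 0.19 = 17.86
  Weekly reports 36.5 × 0.11 = 4.015
  Participation 59 × 0.28 = 16.52
  Fieldwork 55 × 0.11 = 6.05
Sum = 69.895
Bonus assignment: 69.895 + 5 = 74.895
74.895 is ≥ 70 and < 89 → Meets

Meets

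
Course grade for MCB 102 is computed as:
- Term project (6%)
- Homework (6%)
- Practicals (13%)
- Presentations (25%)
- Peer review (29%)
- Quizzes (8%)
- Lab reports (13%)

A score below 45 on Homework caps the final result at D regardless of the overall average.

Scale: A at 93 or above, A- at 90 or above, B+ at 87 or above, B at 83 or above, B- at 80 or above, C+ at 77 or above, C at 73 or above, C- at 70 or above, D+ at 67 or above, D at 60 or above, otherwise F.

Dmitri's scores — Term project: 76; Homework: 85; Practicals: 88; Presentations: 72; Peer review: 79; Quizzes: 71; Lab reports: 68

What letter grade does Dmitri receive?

Homework score 85 ≥ 45: minimum met.
Weighted total:
  Term project 76 × 0.06 = 4.56
  Homework 85 × 0.06 = 5.1
  Practicals 88 × 0.13 = 11.44
  Presentations 72 × 0.25 = 18
  Peer review 79 × 0.29 = 22.91
  Quizzes 71 × 0.08 = 5.68
  Lab reports 68 × 0.13 = 8.84
Sum = 76.53
76.53 is ≥ 73 and < 77 → C

C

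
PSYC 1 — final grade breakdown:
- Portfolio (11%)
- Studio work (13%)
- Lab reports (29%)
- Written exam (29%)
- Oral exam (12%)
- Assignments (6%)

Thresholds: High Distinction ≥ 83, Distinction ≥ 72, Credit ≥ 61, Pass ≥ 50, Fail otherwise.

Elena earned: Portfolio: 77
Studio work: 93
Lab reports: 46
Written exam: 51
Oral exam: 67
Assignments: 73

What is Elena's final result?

Weighted total:
  Portfolio 77 × 0.11 = 8.47
  Studio work 93 × 0.13 = 12.09
  Lab reports 46 × 0.29 = 13.34
  Written exam 51 × 0.29 = 14.79
  Oral exam 67 × 0.12 = 8.04
  Assignments 73 × 0.06 = 4.38
Sum = 61.11
61.11 is ≥ 61 and < 72 → Credit

Credit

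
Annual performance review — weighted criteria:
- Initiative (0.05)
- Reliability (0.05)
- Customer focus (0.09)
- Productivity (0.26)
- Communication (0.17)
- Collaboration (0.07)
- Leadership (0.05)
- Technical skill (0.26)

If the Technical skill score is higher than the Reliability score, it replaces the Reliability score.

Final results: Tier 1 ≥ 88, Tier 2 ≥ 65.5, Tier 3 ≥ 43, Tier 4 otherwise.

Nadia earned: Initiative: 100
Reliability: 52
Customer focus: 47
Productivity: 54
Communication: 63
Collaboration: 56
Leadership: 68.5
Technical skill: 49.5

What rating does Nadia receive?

Technical skill (49.5) ≤ Reliability (52), so Reliability stays at 52.
Weighted total:
  Initiative 100 × 0.05 = 5
  Reliability 52 × 0.05 = 2.6
  Customer focus 47 × 0.09 = 4.23
  Productivity 54 × 0.26 = 14.04
  Communication 63 × 0.17 = 10.71
  Collaboration 56 × 0.07 = 3.92
  Leadership 68.5 × 0.05 = 3.425
  Technical skill 49.5 × 0.26 = 12.87
Sum = 56.795
56.795 is ≥ 43 and < 65.5 → Tier 3

Tier 3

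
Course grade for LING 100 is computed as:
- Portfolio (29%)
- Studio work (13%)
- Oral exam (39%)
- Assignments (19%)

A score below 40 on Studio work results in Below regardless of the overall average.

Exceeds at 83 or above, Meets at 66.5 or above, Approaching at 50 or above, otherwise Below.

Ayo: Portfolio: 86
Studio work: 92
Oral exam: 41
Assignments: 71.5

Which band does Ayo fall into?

Studio work score 92 ≥ 40: minimum met.
Weighted total:
  Portfolio 86 × 0.29 = 24.94
  Studio work 92 × 0.13 = 11.96
  Oral exam 41 × 0.39 = 15.99
  Assignments 71.5 × 0.19 = 13.585
Sum = 66.475
66.475 is ≥ 50 and < 66.5 → Approaching

Approaching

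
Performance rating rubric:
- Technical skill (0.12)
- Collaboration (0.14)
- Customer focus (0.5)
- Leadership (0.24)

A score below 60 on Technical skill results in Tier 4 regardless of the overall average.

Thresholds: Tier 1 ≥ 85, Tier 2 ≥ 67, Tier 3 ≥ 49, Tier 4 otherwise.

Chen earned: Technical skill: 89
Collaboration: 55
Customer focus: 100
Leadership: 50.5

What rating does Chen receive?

Technical skill score 89 ≥ 60: minimum met.
Weighted total:
  Technical skill 89 × 0.12 = 10.68
  Collaboration 55 × 0.14 = 7.7
  Customer focus 100 × 0.5 = 50
  Leadership 50.5 × 0.24 = 12.12
Sum = 80.5
80.5 is ≥ 67 and < 85 → Tier 2

Tier 2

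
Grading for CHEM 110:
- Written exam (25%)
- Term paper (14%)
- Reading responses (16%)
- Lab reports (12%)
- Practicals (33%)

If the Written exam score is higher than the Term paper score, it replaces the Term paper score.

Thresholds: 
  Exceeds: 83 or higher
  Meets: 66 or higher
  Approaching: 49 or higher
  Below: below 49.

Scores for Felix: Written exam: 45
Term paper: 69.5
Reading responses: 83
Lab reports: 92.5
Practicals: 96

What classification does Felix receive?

Meets

Written exam (45) ≤ Term paper (69.5), so Term paper stays at 69.5.
Weighted total:
  Written exam 45 × 0.25 = 11.25
  Term paper 69.5 × 0.14 = 9.73
  Reading responses 83 × 0.16 = 13.28
  Lab reports 92.5 × 0.12 = 11.1
  Practicals 96 × 0.33 = 31.68
Sum = 77.04
77.04 is ≥ 66 and < 83 → Meets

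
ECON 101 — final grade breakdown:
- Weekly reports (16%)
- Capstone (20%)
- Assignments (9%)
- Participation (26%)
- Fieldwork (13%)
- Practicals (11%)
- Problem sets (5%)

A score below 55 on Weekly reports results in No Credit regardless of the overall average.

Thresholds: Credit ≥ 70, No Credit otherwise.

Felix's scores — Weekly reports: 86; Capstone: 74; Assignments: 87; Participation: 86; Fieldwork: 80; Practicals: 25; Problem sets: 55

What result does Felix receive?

Weekly reports score 86 ≥ 55: minimum met.
Weighted total:
  Weekly reports 86 × 0.16 = 13.76
  Capstone 74 × 0.2 = 14.8
  Assignments 87 × 0.09 = 7.83
  Participation 86 × 0.26 = 22.36
  Fieldwork 80 × 0.13 = 10.4
  Practicals 25 × 0.11 = 2.75
  Problem sets 55 × 0.05 = 2.75
Sum = 74.65
74.65 ≥ 70 → Credit

Credit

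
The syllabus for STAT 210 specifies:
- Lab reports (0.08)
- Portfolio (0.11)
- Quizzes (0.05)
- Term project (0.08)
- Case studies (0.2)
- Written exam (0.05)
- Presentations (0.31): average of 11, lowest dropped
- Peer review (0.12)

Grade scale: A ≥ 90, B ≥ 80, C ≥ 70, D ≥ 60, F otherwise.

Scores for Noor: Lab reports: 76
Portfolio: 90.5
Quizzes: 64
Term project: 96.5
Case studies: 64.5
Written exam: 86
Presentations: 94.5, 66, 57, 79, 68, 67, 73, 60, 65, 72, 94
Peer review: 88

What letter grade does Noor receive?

Presentations: drop 57 → average of remaining 10 = 738.5/10 = 73.85
Weighted total:
  Lab reports 76 × 0.08 = 6.08
  Portfolio 90.5 × 0.11 = 9.955
  Quizzes 64 × 0.05 = 3.2
  Term project 96.5 × 0.08 = 7.72
  Case studies 64.5 × 0.2 = 12.9
  Written exam 86 × 0.05 = 4.3
  Presentations 73.85 × 0.31 = 22.8935
  Peer review 88 × 0.12 = 10.56
Sum = 77.6085
77.6085 is ≥ 70 and < 80 → C

C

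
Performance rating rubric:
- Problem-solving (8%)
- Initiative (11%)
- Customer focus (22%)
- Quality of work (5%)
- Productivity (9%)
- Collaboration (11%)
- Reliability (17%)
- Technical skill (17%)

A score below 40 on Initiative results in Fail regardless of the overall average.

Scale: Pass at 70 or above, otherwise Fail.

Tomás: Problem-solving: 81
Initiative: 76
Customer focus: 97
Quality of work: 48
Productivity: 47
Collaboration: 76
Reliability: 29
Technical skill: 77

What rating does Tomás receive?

Initiative score 76 ≥ 40: minimum met.
Weighted total:
  Problem-solving 81 × 0.08 = 6.48
  Initiative 76 × 0.11 = 8.36
  Customer focus 97 × 0.22 = 21.34
  Quality of work 48 × 0.05 = 2.4
  Productivity 47 × 0.09 = 4.23
  Collaboration 76 × 0.11 = 8.36
  Reliability 29 × 0.17 = 4.93
  Technical skill 77 × 0.17 = 13.09
Sum = 69.19
69.19 < 70 → Fail

Fail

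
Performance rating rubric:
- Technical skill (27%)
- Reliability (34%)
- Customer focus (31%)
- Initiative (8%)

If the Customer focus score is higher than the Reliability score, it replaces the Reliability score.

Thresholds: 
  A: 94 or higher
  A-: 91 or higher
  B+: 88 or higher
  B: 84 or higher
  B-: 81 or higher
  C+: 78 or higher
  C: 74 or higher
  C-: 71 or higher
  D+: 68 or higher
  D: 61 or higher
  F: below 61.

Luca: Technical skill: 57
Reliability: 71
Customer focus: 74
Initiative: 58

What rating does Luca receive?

D+

Customer focus (74) > Reliability (71), so Reliability counts as 74.
Weighted total:
  Technical skill 57 × 0.27 = 15.39
  Reliability 74 × 0.34 = 25.16
  Customer focus 74 × 0.31 = 22.94
  Initiative 58 × 0.08 = 4.64
Sum = 68.13
68.13 is ≥ 68 and < 71 → D+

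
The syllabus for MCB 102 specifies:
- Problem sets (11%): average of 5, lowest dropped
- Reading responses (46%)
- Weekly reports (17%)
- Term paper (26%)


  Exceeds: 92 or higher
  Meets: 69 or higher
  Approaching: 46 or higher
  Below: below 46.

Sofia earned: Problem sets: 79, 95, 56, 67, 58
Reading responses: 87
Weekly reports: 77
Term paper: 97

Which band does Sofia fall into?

Meets

Problem sets: drop 56 → average of remaining 4 = 299/4 = 74.75
Weighted total:
  Problem sets 74.75 × 0.11 = 8.2225
  Reading responses 87 × 0.46 = 40.02
  Weekly reports 77 × 0.17 = 13.09
  Term paper 97 × 0.26 = 25.22
Sum = 86.5525
86.5525 is ≥ 69 and < 92 → Meets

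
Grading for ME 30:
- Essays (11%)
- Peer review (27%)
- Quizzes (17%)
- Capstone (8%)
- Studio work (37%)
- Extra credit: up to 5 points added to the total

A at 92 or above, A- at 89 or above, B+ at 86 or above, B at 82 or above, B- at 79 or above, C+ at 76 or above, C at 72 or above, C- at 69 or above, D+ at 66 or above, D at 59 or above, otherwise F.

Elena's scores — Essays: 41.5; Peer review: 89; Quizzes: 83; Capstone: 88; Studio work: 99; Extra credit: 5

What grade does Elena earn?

A-

Weighted total:
  Essays 41.5 × 0.11 = 4.565
  Peer review 89 × 0.27 = 24.03
  Quizzes 83 × 0.17 = 14.11
  Capstone 88 × 0.08 = 7.04
  Studio work 99 × 0.37 = 36.63
Sum = 86.375
Extra credit: 86.375 + 5 = 91.375
91.375 is ≥ 89 and < 92 → A-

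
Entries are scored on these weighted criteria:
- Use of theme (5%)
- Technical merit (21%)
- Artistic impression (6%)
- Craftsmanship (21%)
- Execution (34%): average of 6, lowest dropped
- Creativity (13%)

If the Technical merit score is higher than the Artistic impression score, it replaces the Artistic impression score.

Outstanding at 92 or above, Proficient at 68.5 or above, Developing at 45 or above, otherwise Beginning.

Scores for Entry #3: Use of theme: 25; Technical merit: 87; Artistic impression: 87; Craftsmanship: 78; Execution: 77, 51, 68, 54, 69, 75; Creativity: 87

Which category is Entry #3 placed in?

Execution: drop 51 → average of remaining 5 = 343/5 = 68.6
Technical merit (87) ≤ Artistic impression (87), so Artistic impression stays at 87.
Weighted total:
  Use of theme 25 × 0.05 = 1.25
  Technical merit 87 × 0.21 = 18.27
  Artistic impression 87 × 0.06 = 5.22
  Craftsmanship 78 × 0.21 = 16.38
  Execution 68.6 × 0.34 = 23.324
  Creativity 87 × 0.13 = 11.31
Sum = 75.754
75.754 is ≥ 68.5 and < 92 → Proficient

Proficient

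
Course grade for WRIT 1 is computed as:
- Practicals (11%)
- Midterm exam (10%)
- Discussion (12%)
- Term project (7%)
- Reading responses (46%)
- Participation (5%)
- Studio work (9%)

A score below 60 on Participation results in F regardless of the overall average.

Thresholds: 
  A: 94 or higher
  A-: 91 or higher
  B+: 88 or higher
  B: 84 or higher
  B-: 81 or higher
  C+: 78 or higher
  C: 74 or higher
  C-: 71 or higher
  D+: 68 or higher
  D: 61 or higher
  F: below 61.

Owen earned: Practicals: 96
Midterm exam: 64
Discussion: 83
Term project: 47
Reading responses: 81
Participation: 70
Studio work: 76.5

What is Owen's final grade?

Participation score 70 ≥ 60: minimum met.
Weighted total:
  Practicals 96 × 0.11 = 10.56
  Midterm exam 64 × 0.1 = 6.4
  Discussion 83 × 0.12 = 9.96
  Term project 47 × 0.07 = 3.29
  Reading responses 81 × 0.46 = 37.26
  Participation 70 × 0.05 = 3.5
  Studio work 76.5 × 0.09 = 6.885
Sum = 77.855
77.855 is ≥ 74 and < 78 → C

C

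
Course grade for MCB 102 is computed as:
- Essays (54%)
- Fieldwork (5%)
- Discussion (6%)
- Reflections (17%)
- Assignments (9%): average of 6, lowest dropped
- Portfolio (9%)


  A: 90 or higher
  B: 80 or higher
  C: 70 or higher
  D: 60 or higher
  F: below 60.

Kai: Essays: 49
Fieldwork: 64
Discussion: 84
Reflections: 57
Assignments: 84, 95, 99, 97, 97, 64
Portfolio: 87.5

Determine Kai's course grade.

D

Assignments: drop 64 → average of remaining 5 = 472/5 = 94.4
Weighted total:
  Essays 49 × 0.54 = 26.46
  Fieldwork 64 × 0.05 = 3.2
  Discussion 84 × 0.06 = 5.04
  Reflections 57 × 0.17 = 9.69
  Assignments 94.4 × 0.09 = 8.496
  Portfolio 87.5 × 0.09 = 7.875
Sum = 60.761
60.761 is ≥ 60 and < 70 → D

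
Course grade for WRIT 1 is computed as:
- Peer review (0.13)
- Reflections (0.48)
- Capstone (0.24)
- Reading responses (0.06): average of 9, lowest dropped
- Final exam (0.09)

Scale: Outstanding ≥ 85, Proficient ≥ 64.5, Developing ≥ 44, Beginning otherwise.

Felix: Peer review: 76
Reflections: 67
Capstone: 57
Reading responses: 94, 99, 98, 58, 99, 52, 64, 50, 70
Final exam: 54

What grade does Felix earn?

Proficient

Reading responses: drop 50 → average of remaining 8 = 634/8 = 79.25
Weighted total:
  Peer review 76 × 0.13 = 9.88
  Reflections 67 × 0.48 = 32.16
  Capstone 57 × 0.24 = 13.68
  Reading responses 79.25 × 0.06 = 4.755
  Final exam 54 × 0.09 = 4.86
Sum = 65.335
65.335 is ≥ 64.5 and < 85 → Proficient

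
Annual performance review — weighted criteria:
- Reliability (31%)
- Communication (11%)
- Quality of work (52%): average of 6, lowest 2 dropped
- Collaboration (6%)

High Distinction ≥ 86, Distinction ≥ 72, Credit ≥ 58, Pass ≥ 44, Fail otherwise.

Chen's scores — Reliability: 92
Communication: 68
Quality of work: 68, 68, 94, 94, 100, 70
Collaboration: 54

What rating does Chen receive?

Quality of work: drop 68, 68 → average of remaining 4 = 358/4 = 89.5
Weighted total:
  Reliability 92 × 0.31 = 28.52
  Communication 68 × 0.11 = 7.48
  Quality of work 89.5 × 0.52 = 46.54
  Collaboration 54 × 0.06 = 3.24
Sum = 85.78
85.78 is ≥ 72 and < 86 → Distinction

Distinction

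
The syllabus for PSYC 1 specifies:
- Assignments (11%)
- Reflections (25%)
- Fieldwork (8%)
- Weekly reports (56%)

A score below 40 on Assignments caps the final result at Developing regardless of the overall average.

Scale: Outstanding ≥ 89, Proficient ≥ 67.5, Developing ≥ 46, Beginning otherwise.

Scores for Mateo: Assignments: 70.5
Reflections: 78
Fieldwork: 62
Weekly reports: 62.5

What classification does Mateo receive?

Assignments score 70.5 ≥ 40: minimum met.
Weighted total:
  Assignments 70.5 × 0.11 = 7.755
  Reflections 78 × 0.25 = 19.5
  Fieldwork 62 × 0.08 = 4.96
  Weekly reports 62.5 × 0.56 = 35
Sum = 67.215
67.215 is ≥ 46 and < 67.5 → Developing

Developing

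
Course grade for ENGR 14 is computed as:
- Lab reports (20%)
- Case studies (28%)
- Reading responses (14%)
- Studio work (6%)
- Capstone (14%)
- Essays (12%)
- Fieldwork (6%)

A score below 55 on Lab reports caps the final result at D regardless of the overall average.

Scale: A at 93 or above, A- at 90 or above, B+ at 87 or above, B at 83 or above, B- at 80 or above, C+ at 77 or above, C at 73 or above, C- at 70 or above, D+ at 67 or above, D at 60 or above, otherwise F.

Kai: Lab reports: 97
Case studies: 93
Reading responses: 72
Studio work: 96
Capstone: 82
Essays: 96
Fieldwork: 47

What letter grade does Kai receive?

Lab reports score 97 ≥ 55: minimum met.
Weighted total:
  Lab reports 97 × 0.2 = 19.4
  Case studies 93 × 0.28 = 26.04
  Reading responses 72 × 0.14 = 10.08
  Studio work 96 × 0.06 = 5.76
  Capstone 82 × 0.14 = 11.48
  Essays 96 × 0.12 = 11.52
  Fieldwork 47 × 0.06 = 2.82
Sum = 87.1
87.1 is ≥ 87 and < 90 → B+

B+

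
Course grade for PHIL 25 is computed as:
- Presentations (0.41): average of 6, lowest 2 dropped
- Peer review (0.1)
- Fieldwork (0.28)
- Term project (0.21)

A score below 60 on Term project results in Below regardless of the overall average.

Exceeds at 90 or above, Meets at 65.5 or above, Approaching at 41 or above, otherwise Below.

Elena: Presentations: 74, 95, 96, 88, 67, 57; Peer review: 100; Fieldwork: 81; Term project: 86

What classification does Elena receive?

Presentations: drop 57, 67 → average of remaining 4 = 353/4 = 88.25
Term project score 86 ≥ 60: minimum met.
Weighted total:
  Presentations 88.25 × 0.41 = 36.1825
  Peer review 100 × 0.1 = 10
  Fieldwork 81 × 0.28 = 22.68
  Term project 86 × 0.21 = 18.06
Sum = 86.9225
86.9225 is ≥ 65.5 and < 90 → Meets

Meets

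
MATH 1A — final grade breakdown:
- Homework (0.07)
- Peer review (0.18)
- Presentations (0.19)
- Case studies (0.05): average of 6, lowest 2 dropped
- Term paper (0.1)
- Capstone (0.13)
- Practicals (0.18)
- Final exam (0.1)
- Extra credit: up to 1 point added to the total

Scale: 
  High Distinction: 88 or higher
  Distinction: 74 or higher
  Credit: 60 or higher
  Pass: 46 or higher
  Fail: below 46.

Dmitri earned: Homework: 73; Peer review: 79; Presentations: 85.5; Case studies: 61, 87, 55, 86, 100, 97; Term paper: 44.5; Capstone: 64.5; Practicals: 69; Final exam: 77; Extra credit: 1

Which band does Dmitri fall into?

Case studies: drop 55, 61 → average of remaining 4 = 370/4 = 92.5
Weighted total:
  Homework 73 × 0.07 = 5.11
  Peer review 79 × 0.18 = 14.22
  Presentations 85.5 × 0.19 = 16.245
  Case studies 92.5 × 0.05 = 4.625
  Term paper 44.5 × 0.1 = 4.45
  Capstone 64.5 × 0.13 = 8.385
  Practicals 69 × 0.18 = 12.42
  Final exam 77 × 0.1 = 7.7
Sum = 73.155
Extra credit: 73.155 + 1 = 74.155
74.155 is ≥ 74 and < 88 → Distinction

Distinction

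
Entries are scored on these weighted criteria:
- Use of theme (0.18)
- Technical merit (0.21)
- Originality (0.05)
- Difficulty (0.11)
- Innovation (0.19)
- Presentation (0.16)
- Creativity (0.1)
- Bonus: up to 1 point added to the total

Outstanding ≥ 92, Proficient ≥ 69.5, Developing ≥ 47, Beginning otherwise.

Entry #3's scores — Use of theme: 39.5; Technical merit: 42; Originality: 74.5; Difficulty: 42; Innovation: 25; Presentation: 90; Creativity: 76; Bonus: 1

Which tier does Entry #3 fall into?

Developing

Weighted total:
  Use of theme 39.5 × 0.18 = 7.11
  Technical merit 42 × 0.21 = 8.82
  Originality 74.5 × 0.05 = 3.725
  Difficulty 42 × 0.11 = 4.62
  Innovation 25 × 0.19 = 4.75
  Presentation 90 × 0.16 = 14.4
  Creativity 76 × 0.1 = 7.6
Sum = 51.025
Bonus: 51.025 + 1 = 52.025
52.025 is ≥ 47 and < 69.5 → Developing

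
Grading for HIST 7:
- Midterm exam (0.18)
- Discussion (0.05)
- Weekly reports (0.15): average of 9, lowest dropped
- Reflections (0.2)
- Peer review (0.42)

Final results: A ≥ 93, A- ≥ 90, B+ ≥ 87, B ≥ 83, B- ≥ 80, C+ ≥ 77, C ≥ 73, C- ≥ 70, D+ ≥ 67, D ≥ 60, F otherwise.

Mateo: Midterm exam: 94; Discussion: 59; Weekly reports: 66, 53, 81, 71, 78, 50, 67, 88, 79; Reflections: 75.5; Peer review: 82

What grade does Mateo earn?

B-

Weekly reports: drop 50 → average of remaining 8 = 583/8 = 72.875
Weighted total:
  Midterm exam 94 × 0.18 = 16.92
  Discussion 59 × 0.05 = 2.95
  Weekly reports 72.875 × 0.15 = 10.93125
  Reflections 75.5 × 0.2 = 15.1
  Peer review 82 × 0.42 = 34.44
Sum = 80.34125
80.34125 is ≥ 80 and < 83 → B-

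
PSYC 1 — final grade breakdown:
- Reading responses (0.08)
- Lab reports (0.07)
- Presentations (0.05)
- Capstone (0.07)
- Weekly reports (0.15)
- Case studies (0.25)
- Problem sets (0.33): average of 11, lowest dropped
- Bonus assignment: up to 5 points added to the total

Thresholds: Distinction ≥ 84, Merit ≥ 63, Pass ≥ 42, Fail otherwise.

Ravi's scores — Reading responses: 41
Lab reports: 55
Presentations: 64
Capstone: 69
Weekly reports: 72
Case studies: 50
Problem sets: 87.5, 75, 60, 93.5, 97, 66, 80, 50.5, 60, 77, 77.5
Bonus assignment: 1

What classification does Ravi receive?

Merit

Problem sets: drop 50.5 → average of remaining 10 = 773.5/10 = 77.35
Weighted total:
  Reading responses 41 × 0.08 = 3.28
  Lab reports 55 × 0.07 = 3.85
  Presentations 64 × 0.05 = 3.2
  Capstone 69 × 0.07 = 4.83
  Weekly reports 72 × 0.15 = 10.8
  Case studies 50 × 0.25 = 12.5
  Problem sets 77.35 × 0.33 = 25.5255
Sum = 63.9855
Bonus assignment: 63.9855 + 1 = 64.9855
64.9855 is ≥ 63 and < 84 → Merit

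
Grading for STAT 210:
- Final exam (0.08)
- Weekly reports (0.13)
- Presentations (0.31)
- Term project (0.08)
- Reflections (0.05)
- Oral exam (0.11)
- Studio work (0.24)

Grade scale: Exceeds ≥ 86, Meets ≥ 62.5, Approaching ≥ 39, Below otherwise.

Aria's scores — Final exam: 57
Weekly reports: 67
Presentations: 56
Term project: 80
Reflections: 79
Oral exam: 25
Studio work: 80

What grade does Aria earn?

Weighted total:
  Final exam 57 × 0.08 = 4.56
  Weekly reports 67 × 0.13 = 8.71
  Presentations 56 × 0.31 = 17.36
  Term project 80 × 0.08 = 6.4
  Reflections 79 × 0.05 = 3.95
  Oral exam 25 × 0.11 = 2.75
  Studio work 80 × 0.24 = 19.2
Sum = 62.93
62.93 is ≥ 62.5 and < 86 → Meets

Meets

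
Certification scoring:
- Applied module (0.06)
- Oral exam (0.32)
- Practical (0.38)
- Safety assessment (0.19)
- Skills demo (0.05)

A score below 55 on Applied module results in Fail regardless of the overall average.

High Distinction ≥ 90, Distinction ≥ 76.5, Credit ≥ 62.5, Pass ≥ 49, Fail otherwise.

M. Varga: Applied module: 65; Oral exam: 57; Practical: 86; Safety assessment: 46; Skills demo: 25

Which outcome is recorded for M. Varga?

Credit

Applied module score 65 ≥ 55: minimum met.
Weighted total:
  Applied module 65 × 0.06 = 3.9
  Oral exam 57 × 0.32 = 18.24
  Practical 86 × 0.38 = 32.68
  Safety assessment 46 × 0.19 = 8.74
  Skills demo 25 × 0.05 = 1.25
Sum = 64.81
64.81 is ≥ 62.5 and < 76.5 → Credit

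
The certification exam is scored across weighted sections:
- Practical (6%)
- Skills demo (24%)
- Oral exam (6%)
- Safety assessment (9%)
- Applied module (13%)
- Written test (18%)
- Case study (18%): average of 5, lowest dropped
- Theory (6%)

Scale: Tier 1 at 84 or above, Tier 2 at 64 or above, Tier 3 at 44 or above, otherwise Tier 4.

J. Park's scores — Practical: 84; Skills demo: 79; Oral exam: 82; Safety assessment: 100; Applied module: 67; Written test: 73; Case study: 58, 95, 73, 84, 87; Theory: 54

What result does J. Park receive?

Case study: drop 58 → average of remaining 4 = 339/4 = 84.75
Weighted total:
  Practical 84 × 0.06 = 5.04
  Skills demo 79 × 0.24 = 18.96
  Oral exam 82 × 0.06 = 4.92
  Safety assessment 100 × 0.09 = 9
  Applied module 67 × 0.13 = 8.71
  Written test 73 × 0.18 = 13.14
  Case study 84.75 × 0.18 = 15.255
  Theory 54 × 0.06 = 3.24
Sum = 78.265
78.265 is ≥ 64 and < 84 → Tier 2

Tier 2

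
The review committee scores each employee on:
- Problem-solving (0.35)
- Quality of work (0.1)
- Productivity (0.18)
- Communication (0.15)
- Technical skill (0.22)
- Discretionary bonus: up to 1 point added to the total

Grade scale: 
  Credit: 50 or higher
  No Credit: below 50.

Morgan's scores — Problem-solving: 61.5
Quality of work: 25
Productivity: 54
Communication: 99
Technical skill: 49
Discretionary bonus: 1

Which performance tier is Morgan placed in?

Credit

Weighted total:
  Problem-solving 61.5 × 0.35 = 21.525
  Quality of work 25 × 0.1 = 2.5
  Productivity 54 × 0.18 = 9.72
  Communication 99 × 0.15 = 14.85
  Technical skill 49 × 0.22 = 10.78
Sum = 59.375
Discretionary bonus: 59.375 + 1 = 60.375
60.375 ≥ 50 → Credit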